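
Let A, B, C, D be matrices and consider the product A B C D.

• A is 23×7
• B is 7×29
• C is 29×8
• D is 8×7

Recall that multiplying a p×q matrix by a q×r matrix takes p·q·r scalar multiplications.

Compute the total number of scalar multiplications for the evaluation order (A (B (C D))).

4172

(C D): 29×8 by 8×7 → 29×7, cost 29·8·7 = 1624
(B (C D)): 7×29 by 29×7 → 7×7, cost 7·29·7 = 1421; cumulative 3045
(A (B (C D))): 23×7 by 7×7 → 23×7, cost 23·7·7 = 1127; cumulative 4172
Total: 4172 scalar multiplications.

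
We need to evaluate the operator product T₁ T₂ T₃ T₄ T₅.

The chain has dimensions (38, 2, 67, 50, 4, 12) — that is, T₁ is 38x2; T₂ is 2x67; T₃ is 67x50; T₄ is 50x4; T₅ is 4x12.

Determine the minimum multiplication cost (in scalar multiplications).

8108

Adjacent pairs: T₁T₂ = 38·2·67 = 5092; T₂T₃ = 2·67·50 = 6700; T₃T₄ = 67·50·4 = 13400; T₄T₅ = 50·4·12 = 2400.
Length 3: T₁..T₃: k=1: 0+6700+38·2·50=10500; k=2: 5092+0+38·67·50=132392 → min 10500 | T₂..T₄: k=2: 0+13400+2·67·4=13936; k=3: 6700+0+2·50·4=7100 → min 7100 | T₃..T₅: k=3: 0+2400+67·50·12=42600; k=4: 13400+0+67·4·12=16616 → min 16616.
Length 4: T₁..T₄: k=1: 0+7100+38·2·4=7404; k=2: 5092+13400+38·67·4=28676; k=3: 10500+0+38·50·4=18100 → min 7404 | T₂..T₅: k=2: 0+16616+2·67·12=18224; k=3: 6700+2400+2·50·12=10300; k=4: 7100+0+2·4·12=7196 → min 7196.
Length 5: T₁..T₅: k=1: 0+7196+38·2·12=8108; k=2: 5092+16616+38·67·12=52260; k=3: 10500+2400+38·50·12=35700; k=4: 7404+0+38·4·12=9228 → min 8108.
Optimal order: (T₁ (((T₂ T₃) T₄) T₅)) with cost 8108.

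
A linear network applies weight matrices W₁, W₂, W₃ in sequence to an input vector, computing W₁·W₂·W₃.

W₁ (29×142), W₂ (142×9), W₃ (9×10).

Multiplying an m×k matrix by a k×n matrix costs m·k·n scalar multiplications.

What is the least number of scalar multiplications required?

Order (W₁·(W₂·W₃)): (W₂·W₃): 142×9 by 9×10 → 142×10, cost 142·9·10 = 12780; (W₁·(W₂·W₃)): 29×142 by 142×10 → 29×10, cost 29·142·10 = 41180; cumulative 53960. Total 53960.
Order ((W₁·W₂)·W₃): (W₁·W₂): 29×142 by 142×9 → 29×9, cost 29·142·9 = 37062; ((W₁·W₂)·W₃): 29×9 by 9×10 → 29×10, cost 29·9·10 = 2610; cumulative 39672. Total 39672.
Minimum: 39672.

39672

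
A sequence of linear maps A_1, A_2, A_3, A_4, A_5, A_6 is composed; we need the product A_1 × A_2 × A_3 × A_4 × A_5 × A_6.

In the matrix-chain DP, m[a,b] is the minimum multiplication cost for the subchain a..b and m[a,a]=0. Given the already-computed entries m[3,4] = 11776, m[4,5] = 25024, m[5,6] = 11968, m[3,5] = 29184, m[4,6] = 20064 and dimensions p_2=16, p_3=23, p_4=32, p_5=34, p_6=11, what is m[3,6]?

24112

m[3,6] = min over k∈[3,5] of m[3,k]+m[k+1,6]+p_{2}·p_k·p_{6}.
k=3: 0 + 20064 + 16·23·11 = 24112; k=4: 11776 + 11968 + 16·32·11 = 29376; k=5: 29184 + 0 + 16·34·11 = 35168.
Minimum: 24112 at k=3.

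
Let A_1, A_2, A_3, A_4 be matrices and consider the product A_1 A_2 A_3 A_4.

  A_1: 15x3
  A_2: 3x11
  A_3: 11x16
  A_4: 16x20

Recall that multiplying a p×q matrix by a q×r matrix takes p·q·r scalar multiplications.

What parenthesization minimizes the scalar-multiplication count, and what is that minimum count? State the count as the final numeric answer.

Adjacent pairs: A_1A_2 = 15·3·11 = 495; A_2A_3 = 3·11·16 = 528; A_3A_4 = 11·16·20 = 3520.
Length 3: A_1..A_3: k=1: 0+528+15·3·16=1248; k=2: 495+0+15·11·16=3135 → min 1248 | A_2..A_4: k=2: 0+3520+3·11·20=4180; k=3: 528+0+3·16·20=1488 → min 1488.
Length 4: A_1..A_4: k=1: 0+1488+15·3·20=2388; k=2: 495+3520+15·11·20=7315; k=3: 1248+0+15·16·20=6048 → min 2388.
Optimal parenthesization: (A_1 ((A_2 A_3) A_4)) with cost 2388.

2388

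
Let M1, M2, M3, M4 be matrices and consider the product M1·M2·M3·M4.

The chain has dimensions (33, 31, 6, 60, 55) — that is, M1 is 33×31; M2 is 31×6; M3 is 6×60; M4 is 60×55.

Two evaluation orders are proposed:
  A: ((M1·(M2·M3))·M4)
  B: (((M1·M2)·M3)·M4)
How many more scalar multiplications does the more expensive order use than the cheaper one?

Order A = ((M1·(M2·M3))·M4): (M2·M3): 31×6 by 6×60 → 31×60, cost 31·6·60 = 11160; (M1·(M2·M3)): 33×31 by 31×60 → 33×60, cost 33·31·60 = 61380; cumulative 72540; ((M1·(M2·M3))·M4): 33×60 by 60×55 → 33×55, cost 33·60·55 = 108900; cumulative 181440. Total 181440.
Order B = (((M1·M2)·M3)·M4): (M1·M2): 33×31 by 31×6 → 33×6, cost 33·31·6 = 6138; ((M1·M2)·M3): 33×6 by 6×60 → 33×60, cost 33·6·60 = 11880; cumulative 18018; (((M1·M2)·M3)·M4): 33×60 by 60×55 → 33×55, cost 33·60·55 = 108900; cumulative 126918. Total 126918.
Difference: |181440 − 126918| = 54522.

54522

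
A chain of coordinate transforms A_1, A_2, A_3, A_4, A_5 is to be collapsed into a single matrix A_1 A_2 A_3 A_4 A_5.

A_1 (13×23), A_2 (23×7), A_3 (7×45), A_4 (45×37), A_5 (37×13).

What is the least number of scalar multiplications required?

18298

Adjacent pairs: A_1A_2 = 13·23·7 = 2093; A_2A_3 = 23·7·45 = 7245; A_3A_4 = 7·45·37 = 11655; A_4A_5 = 45·37·13 = 21645.
Length 3: A_1..A_3: k=1: 0+7245+13·23·45=20700; k=2: 2093+0+13·7·45=6188 → min 6188 | A_2..A_4: k=2: 0+11655+23·7·37=17612; k=3: 7245+0+23·45·37=45540 → min 17612 | A_3..A_5: k=3: 0+21645+7·45·13=25740; k=4: 11655+0+7·37·13=15022 → min 15022.
Length 4: A_1..A_4: k=1: 0+17612+13·23·37=28675; k=2: 2093+11655+13·7·37=17115; k=3: 6188+0+13·45·37=27833 → min 17115 | A_2..A_5: k=2: 0+15022+23·7·13=17115; k=3: 7245+21645+23·45·13=42345; k=4: 17612+0+23·37·13=28675 → min 17115.
Length 5: A_1..A_5: k=1: 0+17115+13·23·13=21002; k=2: 2093+15022+13·7·13=18298; k=3: 6188+21645+13·45·13=35438; k=4: 17115+0+13·37·13=23368 → min 18298.
Optimal order: ((A_1 A_2) ((A_3 A_4) A_5)) with cost 18298.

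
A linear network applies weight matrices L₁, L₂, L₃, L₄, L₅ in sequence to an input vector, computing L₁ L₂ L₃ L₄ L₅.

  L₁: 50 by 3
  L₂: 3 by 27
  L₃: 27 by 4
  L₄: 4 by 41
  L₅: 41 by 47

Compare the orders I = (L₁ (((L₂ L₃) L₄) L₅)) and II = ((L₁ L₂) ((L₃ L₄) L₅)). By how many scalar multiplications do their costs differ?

110310

Order I = (L₁ (((L₂ L₃) L₄) L₅)): (L₂ L₃): 3×27 by 27×4 → 3×4, cost 3·27·4 = 324; ((L₂ L₃) L₄): 3×4 by 4×41 → 3×41, cost 3·4·41 = 492; cumulative 816; (((L₂ L₃) L₄) L₅): 3×41 by 41×47 → 3×47, cost 3·41·47 = 5781; cumulative 6597; (L₁ (((L₂ L₃) L₄) L₅)): 50×3 by 3×47 → 50×47, cost 50·3·47 = 7050; cumulative 13647. Total 13647.
Order II = ((L₁ L₂) ((L₃ L₄) L₅)): (L₁ L₂): 50×3 by 3×27 → 50×27, cost 50·3·27 = 4050; (L₃ L₄): 27×4 by 4×41 → 27×41, cost 27·4·41 = 4428; ((L₃ L₄) L₅): 27×41 by 41×47 → 27×47, cost 27·41·47 = 52029; cumulative 56457; ((L₁ L₂) ((L₃ L₄) L₅)): 50×27 by 27×47 → 50×47, cost 50·27·47 = 63450; cumulative 123957. Total 123957.
Difference: |13647 − 123957| = 110310.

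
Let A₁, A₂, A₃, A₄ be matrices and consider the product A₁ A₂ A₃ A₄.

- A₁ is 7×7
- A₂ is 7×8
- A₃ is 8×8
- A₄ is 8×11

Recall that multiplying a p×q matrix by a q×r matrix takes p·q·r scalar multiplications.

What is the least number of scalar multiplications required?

1456

Adjacent pairs: A₁A₂ = 7·7·8 = 392; A₂A₃ = 7·8·8 = 448; A₃A₄ = 8·8·11 = 704.
Length 3: A₁..A₃: k=1: 0+448+7·7·8=840; k=2: 392+0+7·8·8=840 → min 840 | A₂..A₄: k=2: 0+704+7·8·11=1320; k=3: 448+0+7·8·11=1064 → min 1064.
Length 4: A₁..A₄: k=1: 0+1064+7·7·11=1603; k=2: 392+704+7·8·11=1712; k=3: 840+0+7·8·11=1456 → min 1456.
Optimal order: ((A₁ (A₂ A₃)) A₄) with cost 1456.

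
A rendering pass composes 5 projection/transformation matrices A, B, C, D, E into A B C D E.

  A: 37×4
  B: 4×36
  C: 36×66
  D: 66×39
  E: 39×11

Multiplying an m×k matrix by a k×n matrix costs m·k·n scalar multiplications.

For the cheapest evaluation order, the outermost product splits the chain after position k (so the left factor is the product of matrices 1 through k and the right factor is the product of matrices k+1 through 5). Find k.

Adjacent pairs: AB = 37·4·36 = 5328; BC = 4·36·66 = 9504; CD = 36·66·39 = 92664; DE = 66·39·11 = 28314.
Length 3: A..C: k=1: 0+9504+37·4·66=19272; k=2: 5328+0+37·36·66=93240 → min 19272 | B..D: k=2: 0+92664+4·36·39=98280; k=3: 9504+0+4·66·39=19800 → min 19800 | C..E: k=3: 0+28314+36·66·11=54450; k=4: 92664+0+36·39·11=108108 → min 54450.
Length 4: A..D: k=1: 0+19800+37·4·39=25572; k=2: 5328+92664+37·36·39=149940; k=3: 19272+0+37·66·39=114510 → min 25572 | B..E: k=2: 0+54450+4·36·11=56034; k=3: 9504+28314+4·66·11=40722; k=4: 19800+0+4·39·11=21516 → min 21516.
Top-level splits: k=1: (A..A)·(B..E) → 0+21516+37·4·11 = 23144; k=2: (A..B)·(C..E) → 5328+54450+37·36·11 = 74430; k=3: (A..C)·(D..E) → 19272+28314+37·66·11 = 74448; k=4: (A..D)·(E..E) → 25572+0+37·39·11 = 41445.
Best split is after A, i.e. k = 1.

1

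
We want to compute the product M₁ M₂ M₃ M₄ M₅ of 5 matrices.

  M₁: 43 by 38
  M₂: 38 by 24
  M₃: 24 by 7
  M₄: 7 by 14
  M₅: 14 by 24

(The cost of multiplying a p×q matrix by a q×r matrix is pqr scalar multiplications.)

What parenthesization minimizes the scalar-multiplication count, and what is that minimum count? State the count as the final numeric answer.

Adjacent pairs: M₁M₂ = 43·38·24 = 39216; M₂M₃ = 38·24·7 = 6384; M₃M₄ = 24·7·14 = 2352; M₄M₅ = 7·14·24 = 2352.
Length 3: M₁..M₃: k=1: 0+6384+43·38·7=17822; k=2: 39216+0+43·24·7=46440 → min 17822 | M₂..M₄: k=2: 0+2352+38·24·14=15120; k=3: 6384+0+38·7·14=10108 → min 10108 | M₃..M₅: k=3: 0+2352+24·7·24=6384; k=4: 2352+0+24·14·24=10416 → min 6384.
Length 4: M₁..M₄: k=1: 0+10108+43·38·14=32984; k=2: 39216+2352+43·24·14=56016; k=3: 17822+0+43·7·14=22036 → min 22036 | M₂..M₅: k=2: 0+6384+38·24·24=28272; k=3: 6384+2352+38·7·24=15120; k=4: 10108+0+38·14·24=22876 → min 15120.
Length 5: M₁..M₅: k=1: 0+15120+43·38·24=54336; k=2: 39216+6384+43·24·24=70368; k=3: 17822+2352+43·7·24=27398; k=4: 22036+0+43·14·24=36484 → min 27398.
Optimal parenthesization: ((M₁ (M₂ M₃)) (M₄ M₅)) with cost 27398.

27398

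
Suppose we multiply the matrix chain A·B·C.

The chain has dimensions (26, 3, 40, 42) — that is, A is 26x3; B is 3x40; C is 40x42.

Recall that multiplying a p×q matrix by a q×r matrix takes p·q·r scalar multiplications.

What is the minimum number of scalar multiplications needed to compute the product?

8316

Order (A·(B·C)): (B·C): 3×40 by 40×42 → 3×42, cost 3·40·42 = 5040; (A·(B·C)): 26×3 by 3×42 → 26×42, cost 26·3·42 = 3276; cumulative 8316. Total 8316.
Order ((A·B)·C): (A·B): 26×3 by 3×40 → 26×40, cost 26·3·40 = 3120; ((A·B)·C): 26×40 by 40×42 → 26×42, cost 26·40·42 = 43680; cumulative 46800. Total 46800.
Minimum: 8316.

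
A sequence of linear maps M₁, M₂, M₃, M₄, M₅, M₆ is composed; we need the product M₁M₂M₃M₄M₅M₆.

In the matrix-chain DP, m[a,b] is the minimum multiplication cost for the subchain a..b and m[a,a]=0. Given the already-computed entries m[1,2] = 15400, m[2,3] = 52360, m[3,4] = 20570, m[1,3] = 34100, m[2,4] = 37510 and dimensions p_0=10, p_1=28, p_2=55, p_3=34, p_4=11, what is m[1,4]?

m[1,4] = min over k∈[1,3] of m[1,k]+m[k+1,4]+p_{0}·p_k·p_{4}.
k=1: 0 + 37510 + 10·28·11 = 40590; k=2: 15400 + 20570 + 10·55·11 = 42020; k=3: 34100 + 0 + 10·34·11 = 37840.
Minimum: 37840 at k=3.

37840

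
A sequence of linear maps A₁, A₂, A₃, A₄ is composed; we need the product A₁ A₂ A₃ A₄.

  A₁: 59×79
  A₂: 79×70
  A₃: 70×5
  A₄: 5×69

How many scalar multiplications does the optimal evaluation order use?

Adjacent pairs: A₁A₂ = 59·79·70 = 326270; A₂A₃ = 79·70·5 = 27650; A₃A₄ = 70·5·69 = 24150.
Length 3: A₁..A₃: k=1: 0+27650+59·79·5=50955; k=2: 326270+0+59·70·5=346920 → min 50955 | A₂..A₄: k=2: 0+24150+79·70·69=405720; k=3: 27650+0+79·5·69=54905 → min 54905.
Length 4: A₁..A₄: k=1: 0+54905+59·79·69=376514; k=2: 326270+24150+59·70·69=635390; k=3: 50955+0+59·5·69=71310 → min 71310.
Optimal order: ((A₁ (A₂ A₃)) A₄) with cost 71310.

71310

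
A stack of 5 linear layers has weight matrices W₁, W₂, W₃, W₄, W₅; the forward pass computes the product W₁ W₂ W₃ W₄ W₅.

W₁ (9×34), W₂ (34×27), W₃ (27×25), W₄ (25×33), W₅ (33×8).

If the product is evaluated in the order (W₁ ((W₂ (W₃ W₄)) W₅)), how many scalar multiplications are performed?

(W₃ W₄): 27×25 by 25×33 → 27×33, cost 27·25·33 = 22275
(W₂ (W₃ W₄)): 34×27 by 27×33 → 34×33, cost 34·27·33 = 30294; cumulative 52569
((W₂ (W₃ W₄)) W₅): 34×33 by 33×8 → 34×8, cost 34·33·8 = 8976; cumulative 61545
(W₁ ((W₂ (W₃ W₄)) W₅)): 9×34 by 34×8 → 9×8, cost 9·34·8 = 2448; cumulative 63993
Total: 63993 scalar multiplications.

63993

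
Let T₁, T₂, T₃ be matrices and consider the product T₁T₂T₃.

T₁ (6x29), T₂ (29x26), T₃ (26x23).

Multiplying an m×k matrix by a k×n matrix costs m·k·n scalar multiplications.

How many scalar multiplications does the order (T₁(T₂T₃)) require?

(T₂T₃): 29×26 by 26×23 → 29×23, cost 29·26·23 = 17342
(T₁(T₂T₃)): 6×29 by 29×23 → 6×23, cost 6·29·23 = 4002; cumulative 21344
Total: 21344 scalar multiplications.

21344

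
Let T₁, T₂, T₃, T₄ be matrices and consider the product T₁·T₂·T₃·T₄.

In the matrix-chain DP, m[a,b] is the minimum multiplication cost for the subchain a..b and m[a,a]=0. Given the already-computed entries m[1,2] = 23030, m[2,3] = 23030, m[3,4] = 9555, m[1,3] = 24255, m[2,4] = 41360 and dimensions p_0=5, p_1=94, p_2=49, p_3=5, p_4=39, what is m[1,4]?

25230

m[1,4] = min over k∈[1,3] of m[1,k]+m[k+1,4]+p_{0}·p_k·p_{4}.
k=1: 0 + 41360 + 5·94·39 = 59690; k=2: 23030 + 9555 + 5·49·39 = 42140; k=3: 24255 + 0 + 5·5·39 = 25230.
Minimum: 25230 at k=3.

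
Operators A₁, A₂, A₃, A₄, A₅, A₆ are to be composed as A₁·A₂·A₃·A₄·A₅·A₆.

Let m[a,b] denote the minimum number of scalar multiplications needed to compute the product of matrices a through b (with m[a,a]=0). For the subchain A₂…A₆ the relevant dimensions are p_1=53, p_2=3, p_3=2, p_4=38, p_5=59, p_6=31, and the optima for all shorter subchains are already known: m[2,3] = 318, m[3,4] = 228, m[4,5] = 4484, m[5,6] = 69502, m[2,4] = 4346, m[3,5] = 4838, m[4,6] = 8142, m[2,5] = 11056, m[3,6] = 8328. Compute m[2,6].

m[2,6] = min over k∈[2,5] of m[2,k]+m[k+1,6]+p_{1}·p_k·p_{6}.
k=2: 0 + 8328 + 53·3·31 = 13257; k=3: 318 + 8142 + 53·2·31 = 11746; k=4: 4346 + 69502 + 53·38·31 = 136282; k=5: 11056 + 0 + 53·59·31 = 107993.
Minimum: 11746 at k=3.

11746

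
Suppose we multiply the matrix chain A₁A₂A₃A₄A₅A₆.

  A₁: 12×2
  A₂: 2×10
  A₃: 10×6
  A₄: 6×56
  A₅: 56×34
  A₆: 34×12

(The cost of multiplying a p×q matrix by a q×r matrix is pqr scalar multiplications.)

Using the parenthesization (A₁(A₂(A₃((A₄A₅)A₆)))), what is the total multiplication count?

(A₄A₅): 6×56 by 56×34 → 6×34, cost 6·56·34 = 11424
((A₄A₅)A₆): 6×34 by 34×12 → 6×12, cost 6·34·12 = 2448; cumulative 13872
(A₃((A₄A₅)A₆)): 10×6 by 6×12 → 10×12, cost 10·6·12 = 720; cumulative 14592
(A₂(A₃((A₄A₅)A₆))): 2×10 by 10×12 → 2×12, cost 2·10·12 = 240; cumulative 14832
(A₁(A₂(A₃((A₄A₅)A₆)))): 12×2 by 2×12 → 12×12, cost 12·2·12 = 288; cumulative 15120
Total: 15120 scalar multiplications.

15120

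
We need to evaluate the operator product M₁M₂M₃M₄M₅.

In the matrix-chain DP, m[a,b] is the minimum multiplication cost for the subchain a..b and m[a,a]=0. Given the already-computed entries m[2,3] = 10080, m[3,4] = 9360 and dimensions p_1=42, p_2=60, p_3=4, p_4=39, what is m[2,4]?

16632

m[2,4] = min over k∈[2,3] of m[2,k]+m[k+1,4]+p_{1}·p_k·p_{4}.
k=2: 0 + 9360 + 42·60·39 = 107640; k=3: 10080 + 0 + 42·4·39 = 16632.
Minimum: 16632 at k=3.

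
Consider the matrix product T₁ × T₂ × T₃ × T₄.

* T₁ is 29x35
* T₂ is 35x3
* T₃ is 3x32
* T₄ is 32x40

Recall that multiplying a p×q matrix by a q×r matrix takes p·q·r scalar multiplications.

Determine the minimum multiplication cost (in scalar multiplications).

10365

Adjacent pairs: T₁T₂ = 29·35·3 = 3045; T₂T₃ = 35·3·32 = 3360; T₃T₄ = 3·32·40 = 3840.
Length 3: T₁..T₃: k=1: 0+3360+29·35·32=35840; k=2: 3045+0+29·3·32=5829 → min 5829 | T₂..T₄: k=2: 0+3840+35·3·40=8040; k=3: 3360+0+35·32·40=48160 → min 8040.
Length 4: T₁..T₄: k=1: 0+8040+29·35·40=48640; k=2: 3045+3840+29·3·40=10365; k=3: 5829+0+29·32·40=42949 → min 10365.
Optimal order: ((T₁ × T₂) × (T₃ × T₄)) with cost 10365.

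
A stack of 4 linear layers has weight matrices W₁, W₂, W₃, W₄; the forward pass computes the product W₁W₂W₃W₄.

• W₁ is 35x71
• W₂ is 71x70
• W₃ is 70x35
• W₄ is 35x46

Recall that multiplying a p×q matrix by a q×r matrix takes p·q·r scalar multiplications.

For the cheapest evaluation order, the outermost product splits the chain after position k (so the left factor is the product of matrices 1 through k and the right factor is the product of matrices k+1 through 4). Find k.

Adjacent pairs: W₁W₂ = 35·71·70 = 173950; W₂W₃ = 71·70·35 = 173950; W₃W₄ = 70·35·46 = 112700.
Length 3: W₁..W₃: k=1: 0+173950+35·71·35=260925; k=2: 173950+0+35·70·35=259700 → min 259700 | W₂..W₄: k=2: 0+112700+71·70·46=341320; k=3: 173950+0+71·35·46=288260 → min 288260.
Top-level splits: k=1: (W₁..W₁)·(W₂..W₄) → 0+288260+35·71·46 = 402570; k=2: (W₁..W₂)·(W₃..W₄) → 173950+112700+35·70·46 = 399350; k=3: (W₁..W₃)·(W₄..W₄) → 259700+0+35·35·46 = 316050.
Best split is after W₃, i.e. k = 3.

3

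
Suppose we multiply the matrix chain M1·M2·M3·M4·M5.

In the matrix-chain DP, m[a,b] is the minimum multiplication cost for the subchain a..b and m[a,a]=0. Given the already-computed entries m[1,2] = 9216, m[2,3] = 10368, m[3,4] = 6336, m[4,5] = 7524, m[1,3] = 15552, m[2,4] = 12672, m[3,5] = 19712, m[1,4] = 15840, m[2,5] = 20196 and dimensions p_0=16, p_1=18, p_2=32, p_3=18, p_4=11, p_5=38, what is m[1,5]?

m[1,5] = min over k∈[1,4] of m[1,k]+m[k+1,5]+p_{0}·p_k·p_{5}.
k=1: 0 + 20196 + 16·18·38 = 31140; k=2: 9216 + 19712 + 16·32·38 = 48384; k=3: 15552 + 7524 + 16·18·38 = 34020; k=4: 15840 + 0 + 16·11·38 = 22528.
Minimum: 22528 at k=4.

22528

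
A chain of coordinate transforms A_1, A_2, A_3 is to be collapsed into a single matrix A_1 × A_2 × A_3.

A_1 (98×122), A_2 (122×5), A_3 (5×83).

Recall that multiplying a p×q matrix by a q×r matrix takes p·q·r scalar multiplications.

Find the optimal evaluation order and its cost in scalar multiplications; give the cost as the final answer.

(A_1 × (A_2 × A_3)): cost 1042978.
((A_1 × A_2) × A_3): cost 100450.
Optimal: ((A_1 × A_2) × A_3) with cost 100450.

100450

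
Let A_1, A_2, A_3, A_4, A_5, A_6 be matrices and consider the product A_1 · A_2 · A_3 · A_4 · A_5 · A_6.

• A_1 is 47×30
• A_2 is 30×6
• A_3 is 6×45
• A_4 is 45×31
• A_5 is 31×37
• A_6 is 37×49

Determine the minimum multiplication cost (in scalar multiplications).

Adjacent pairs: A_1A_2 = 47·30·6 = 8460; A_2A_3 = 30·6·45 = 8100; A_3A_4 = 6·45·31 = 8370; A_4A_5 = 45·31·37 = 51615; A_5A_6 = 31·37·49 = 56203.
Length 3: A_1..A_3: k=1: 0+8100+47·30·45=71550; k=2: 8460+0+47·6·45=21150 → min 21150 | A_2..A_4: k=2: 0+8370+30·6·31=13950; k=3: 8100+0+30·45·31=49950 → min 13950 | A_3..A_5: k=3: 0+51615+6·45·37=61605; k=4: 8370+0+6·31·37=15252 → min 15252 | A_4..A_6: k=4: 0+56203+45·31·49=124558; k=5: 51615+0+45·37·49=133200 → min 124558.
Length 4: A_1..A_4: k=1: 0+13950+47·30·31=57660; k=2: 8460+8370+47·6·31=25572; k=3: 21150+0+47·45·31=86715 → min 25572 | A_2..A_5: k=2: 0+15252+30·6·37=21912; k=3: 8100+51615+30·45·37=109665; k=4: 13950+0+30·31·37=48360 → min 21912 | A_3..A_6: k=3: 0+124558+6·45·49=137788; k=4: 8370+56203+6·31·49=73687; k=5: 15252+0+6·37·49=26130 → min 26130.
Length 5: A_1..A_5: k=1: 0+21912+47·30·37=74082; k=2: 8460+15252+47·6·37=34146; k=3: 21150+51615+47·45·37=151020; k=4: 25572+0+47·31·37=79481 → min 34146 | A_2..A_6: k=2: 0+26130+30·6·49=34950; k=3: 8100+124558+30·45·49=198808; k=4: 13950+56203+30·31·49=115723; k=5: 21912+0+30·37·49=76302 → min 34950.
Length 6: A_1..A_6: k=1: 0+34950+47·30·49=104040; k=2: 8460+26130+47·6·49=48408; k=3: 21150+124558+47·45·49=249343; k=4: 25572+56203+47·31·49=153168; k=5: 34146+0+47·37·49=119357 → min 48408.
Optimal order: ((A_1 · A_2) · (((A_3 · A_4) · A_5) · A_6)) with cost 48408.

48408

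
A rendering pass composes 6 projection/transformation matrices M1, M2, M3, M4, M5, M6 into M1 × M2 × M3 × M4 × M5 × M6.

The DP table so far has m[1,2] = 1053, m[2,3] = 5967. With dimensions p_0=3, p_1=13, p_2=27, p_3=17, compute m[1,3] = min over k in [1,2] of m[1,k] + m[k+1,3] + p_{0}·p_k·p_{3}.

2430

m[1,3] = min over k∈[1,2] of m[1,k]+m[k+1,3]+p_{0}·p_k·p_{3}.
k=1: 0 + 5967 + 3·13·17 = 6630; k=2: 1053 + 0 + 3·27·17 = 2430.
Minimum: 2430 at k=2.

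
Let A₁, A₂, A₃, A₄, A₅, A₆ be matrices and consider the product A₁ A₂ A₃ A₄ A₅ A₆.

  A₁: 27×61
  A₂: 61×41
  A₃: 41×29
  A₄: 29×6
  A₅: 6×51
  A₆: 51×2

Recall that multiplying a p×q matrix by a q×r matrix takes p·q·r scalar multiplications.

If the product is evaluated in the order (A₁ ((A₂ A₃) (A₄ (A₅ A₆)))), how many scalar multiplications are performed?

(A₂ A₃): 61×41 by 41×29 → 61×29, cost 61·41·29 = 72529
(A₅ A₆): 6×51 by 51×2 → 6×2, cost 6·51·2 = 612
(A₄ (A₅ A₆)): 29×6 by 6×2 → 29×2, cost 29·6·2 = 348; cumulative 960
((A₂ A₃) (A₄ (A₅ A₆))): 61×29 by 29×2 → 61×2, cost 61·29·2 = 3538; cumulative 77027
(A₁ ((A₂ A₃) (A₄ (A₅ A₆)))): 27×61 by 61×2 → 27×2, cost 27·61·2 = 3294; cumulative 80321
Total: 80321 scalar multiplications.

80321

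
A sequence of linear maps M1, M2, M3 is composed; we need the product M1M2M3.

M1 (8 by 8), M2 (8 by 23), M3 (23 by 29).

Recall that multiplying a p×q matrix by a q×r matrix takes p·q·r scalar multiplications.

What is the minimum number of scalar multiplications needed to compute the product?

6808

Order (M1(M2M3)): (M2M3): 8×23 by 23×29 → 8×29, cost 8·23·29 = 5336; (M1(M2M3)): 8×8 by 8×29 → 8×29, cost 8·8·29 = 1856; cumulative 7192. Total 7192.
Order ((M1M2)M3): (M1M2): 8×8 by 8×23 → 8×23, cost 8·8·23 = 1472; ((M1M2)M3): 8×23 by 23×29 → 8×29, cost 8·23·29 = 5336; cumulative 6808. Total 6808.
Minimum: 6808.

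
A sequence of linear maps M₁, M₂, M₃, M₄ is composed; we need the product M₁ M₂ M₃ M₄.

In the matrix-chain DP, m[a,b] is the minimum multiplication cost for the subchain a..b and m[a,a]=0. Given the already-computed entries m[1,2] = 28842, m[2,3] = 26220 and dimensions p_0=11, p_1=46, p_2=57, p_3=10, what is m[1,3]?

m[1,3] = min over k∈[1,2] of m[1,k]+m[k+1,3]+p_{0}·p_k·p_{3}.
k=1: 0 + 26220 + 11·46·10 = 31280; k=2: 28842 + 0 + 11·57·10 = 35112.
Minimum: 31280 at k=1.

31280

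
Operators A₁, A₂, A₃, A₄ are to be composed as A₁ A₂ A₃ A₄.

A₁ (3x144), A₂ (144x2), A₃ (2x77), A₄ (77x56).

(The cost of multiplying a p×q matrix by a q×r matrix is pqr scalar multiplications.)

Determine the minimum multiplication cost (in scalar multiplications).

9824

Adjacent pairs: A₁A₂ = 3·144·2 = 864; A₂A₃ = 144·2·77 = 22176; A₃A₄ = 2·77·56 = 8624.
Length 3: A₁..A₃: k=1: 0+22176+3·144·77=55440; k=2: 864+0+3·2·77=1326 → min 1326 | A₂..A₄: k=2: 0+8624+144·2·56=24752; k=3: 22176+0+144·77·56=643104 → min 24752.
Length 4: A₁..A₄: k=1: 0+24752+3·144·56=48944; k=2: 864+8624+3·2·56=9824; k=3: 1326+0+3·77·56=14262 → min 9824.
Optimal order: ((A₁ A₂) (A₃ A₄)) with cost 9824.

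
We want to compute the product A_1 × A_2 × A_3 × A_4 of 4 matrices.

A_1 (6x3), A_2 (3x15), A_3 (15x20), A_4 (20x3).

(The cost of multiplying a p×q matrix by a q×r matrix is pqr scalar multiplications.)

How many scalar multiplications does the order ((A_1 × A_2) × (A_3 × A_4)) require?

1440

(A_1 × A_2): 6×3 by 3×15 → 6×15, cost 6·3·15 = 270
(A_3 × A_4): 15×20 by 20×3 → 15×3, cost 15·20·3 = 900
((A_1 × A_2) × (A_3 × A_4)): 6×15 by 15×3 → 6×3, cost 6·15·3 = 270; cumulative 1440
Total: 1440 scalar multiplications.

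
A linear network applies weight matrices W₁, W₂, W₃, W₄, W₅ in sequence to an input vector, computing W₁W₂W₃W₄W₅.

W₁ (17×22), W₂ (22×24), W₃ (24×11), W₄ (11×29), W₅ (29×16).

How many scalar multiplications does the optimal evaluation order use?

18018

Adjacent pairs: W₁W₂ = 17·22·24 = 8976; W₂W₃ = 22·24·11 = 5808; W₃W₄ = 24·11·29 = 7656; W₄W₅ = 11·29·16 = 5104.
Length 3: W₁..W₃: k=1: 0+5808+17·22·11=9922; k=2: 8976+0+17·24·11=13464 → min 9922 | W₂..W₄: k=2: 0+7656+22·24·29=22968; k=3: 5808+0+22·11·29=12826 → min 12826 | W₃..W₅: k=3: 0+5104+24·11·16=9328; k=4: 7656+0+24·29·16=18792 → min 9328.
Length 4: W₁..W₄: k=1: 0+12826+17·22·29=23672; k=2: 8976+7656+17·24·29=28464; k=3: 9922+0+17·11·29=15345 → min 15345 | W₂..W₅: k=2: 0+9328+22·24·16=17776; k=3: 5808+5104+22·11·16=14784; k=4: 12826+0+22·29·16=23034 → min 14784.
Length 5: W₁..W₅: k=1: 0+14784+17·22·16=20768; k=2: 8976+9328+17·24·16=24832; k=3: 9922+5104+17·11·16=18018; k=4: 15345+0+17·29·16=23233 → min 18018.
Optimal order: ((W₁(W₂W₃))(W₄W₅)) with cost 18018.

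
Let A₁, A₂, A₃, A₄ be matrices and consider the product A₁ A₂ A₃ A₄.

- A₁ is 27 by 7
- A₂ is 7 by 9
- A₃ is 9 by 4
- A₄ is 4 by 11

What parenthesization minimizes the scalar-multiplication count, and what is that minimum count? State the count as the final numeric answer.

Adjacent pairs: A₁A₂ = 27·7·9 = 1701; A₂A₃ = 7·9·4 = 252; A₃A₄ = 9·4·11 = 396.
Length 3: A₁..A₃: k=1: 0+252+27·7·4=1008; k=2: 1701+0+27·9·4=2673 → min 1008 | A₂..A₄: k=2: 0+396+7·9·11=1089; k=3: 252+0+7·4·11=560 → min 560.
Length 4: A₁..A₄: k=1: 0+560+27·7·11=2639; k=2: 1701+396+27·9·11=4770; k=3: 1008+0+27·4·11=2196 → min 2196.
Optimal parenthesization: ((A₁ (A₂ A₃)) A₄) with cost 2196.

2196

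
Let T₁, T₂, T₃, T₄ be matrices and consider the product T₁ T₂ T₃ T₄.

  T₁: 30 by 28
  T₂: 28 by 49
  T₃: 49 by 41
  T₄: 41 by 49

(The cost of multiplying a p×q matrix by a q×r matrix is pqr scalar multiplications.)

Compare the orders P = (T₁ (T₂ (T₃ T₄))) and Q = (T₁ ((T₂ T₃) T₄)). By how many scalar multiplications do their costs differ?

53165

Order P = (T₁ (T₂ (T₃ T₄))): (T₃ T₄): 49×41 by 41×49 → 49×49, cost 49·41·49 = 98441; (T₂ (T₃ T₄)): 28×49 by 49×49 → 28×49, cost 28·49·49 = 67228; cumulative 165669; (T₁ (T₂ (T₃ T₄))): 30×28 by 28×49 → 30×49, cost 30·28·49 = 41160; cumulative 206829. Total 206829.
Order Q = (T₁ ((T₂ T₃) T₄)): (T₂ T₃): 28×49 by 49×41 → 28×41, cost 28·49·41 = 56252; ((T₂ T₃) T₄): 28×41 by 41×49 → 28×49, cost 28·41·49 = 56252; cumulative 112504; (T₁ ((T₂ T₃) T₄)): 30×28 by 28×49 → 30×49, cost 30·28·49 = 41160; cumulative 153664. Total 153664.
Difference: |206829 − 153664| = 53165.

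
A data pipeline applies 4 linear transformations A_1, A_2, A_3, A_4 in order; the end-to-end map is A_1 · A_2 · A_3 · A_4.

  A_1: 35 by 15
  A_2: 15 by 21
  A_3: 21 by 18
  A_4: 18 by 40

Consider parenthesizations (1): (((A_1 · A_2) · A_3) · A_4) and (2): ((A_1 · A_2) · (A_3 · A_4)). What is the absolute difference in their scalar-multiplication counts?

6090

Order (1) = (((A_1 · A_2) · A_3) · A_4): (A_1 · A_2): 35×15 by 15×21 → 35×21, cost 35·15·21 = 11025; ((A_1 · A_2) · A_3): 35×21 by 21×18 → 35×18, cost 35·21·18 = 13230; cumulative 24255; (((A_1 · A_2) · A_3) · A_4): 35×18 by 18×40 → 35×40, cost 35·18·40 = 25200; cumulative 49455. Total 49455.
Order (2) = ((A_1 · A_2) · (A_3 · A_4)): (A_1 · A_2): 35×15 by 15×21 → 35×21, cost 35·15·21 = 11025; (A_3 · A_4): 21×18 by 18×40 → 21×40, cost 21·18·40 = 15120; ((A_1 · A_2) · (A_3 · A_4)): 35×21 by 21×40 → 35×40, cost 35·21·40 = 29400; cumulative 55545. Total 55545.
Difference: |49455 − 55545| = 6090.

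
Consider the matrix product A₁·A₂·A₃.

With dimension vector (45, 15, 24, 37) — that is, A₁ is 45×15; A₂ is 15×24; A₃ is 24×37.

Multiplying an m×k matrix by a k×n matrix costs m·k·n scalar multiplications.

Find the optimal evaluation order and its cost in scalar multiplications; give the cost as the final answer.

(A₁·(A₂·A₃)): cost 38295.
((A₁·A₂)·A₃): cost 56160.
Optimal: (A₁·(A₂·A₃)) with cost 38295.

38295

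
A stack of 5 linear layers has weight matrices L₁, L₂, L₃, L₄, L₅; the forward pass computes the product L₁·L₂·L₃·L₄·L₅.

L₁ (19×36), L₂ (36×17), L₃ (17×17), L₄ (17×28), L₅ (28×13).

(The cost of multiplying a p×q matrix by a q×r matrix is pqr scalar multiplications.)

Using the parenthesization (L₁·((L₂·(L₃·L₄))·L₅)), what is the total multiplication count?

(L₃·L₄): 17×17 by 17×28 → 17×28, cost 17·17·28 = 8092
(L₂·(L₃·L₄)): 36×17 by 17×28 → 36×28, cost 36·17·28 = 17136; cumulative 25228
((L₂·(L₃·L₄))·L₅): 36×28 by 28×13 → 36×13, cost 36·28·13 = 13104; cumulative 38332
(L₁·((L₂·(L₃·L₄))·L₅)): 19×36 by 36×13 → 19×13, cost 19·36·13 = 8892; cumulative 47224
Total: 47224 scalar multiplications.

47224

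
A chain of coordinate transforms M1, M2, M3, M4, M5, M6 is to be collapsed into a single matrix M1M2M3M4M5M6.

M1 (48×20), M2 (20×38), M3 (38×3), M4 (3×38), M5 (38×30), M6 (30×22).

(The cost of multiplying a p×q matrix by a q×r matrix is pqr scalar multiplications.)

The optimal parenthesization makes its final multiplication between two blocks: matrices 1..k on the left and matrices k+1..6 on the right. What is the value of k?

3

Adjacent pairs: M1M2 = 48·20·38 = 36480; M2M3 = 20·38·3 = 2280; M3M4 = 38·3·38 = 4332; M4M5 = 3·38·30 = 3420; M5M6 = 38·30·22 = 25080.
Length 3: M1..M3: k=1: 0+2280+48·20·3=5160; k=2: 36480+0+48·38·3=41952 → min 5160 | M2..M4: k=2: 0+4332+20·38·38=33212; k=3: 2280+0+20·3·38=4560 → min 4560 | M3..M5: k=3: 0+3420+38·3·30=6840; k=4: 4332+0+38·38·30=47652 → min 6840 | M4..M6: k=4: 0+25080+3·38·22=27588; k=5: 3420+0+3·30·22=5400 → min 5400.
Length 4: M1..M4: k=1: 0+4560+48·20·38=41040; k=2: 36480+4332+48·38·38=110124; k=3: 5160+0+48·3·38=10632 → min 10632 | M2..M5: k=2: 0+6840+20·38·30=29640; k=3: 2280+3420+20·3·30=7500; k=4: 4560+0+20·38·30=27360 → min 7500 | M3..M6: k=3: 0+5400+38·3·22=7908; k=4: 4332+25080+38·38·22=61180; k=5: 6840+0+38·30·22=31920 → min 7908.
Length 5: M1..M5: k=1: 0+7500+48·20·30=36300; k=2: 36480+6840+48·38·30=98040; k=3: 5160+3420+48·3·30=12900; k=4: 10632+0+48·38·30=65352 → min 12900 | M2..M6: k=2: 0+7908+20·38·22=24628; k=3: 2280+5400+20·3·22=9000; k=4: 4560+25080+20·38·22=46360; k=5: 7500+0+20·30·22=20700 → min 9000.
Top-level splits: k=1: (M1..M1)·(M2..M6) → 0+9000+48·20·22 = 30120; k=2: (M1..M2)·(M3..M6) → 36480+7908+48·38·22 = 84516; k=3: (M1..M3)·(M4..M6) → 5160+5400+48·3·22 = 13728; k=4: (M1..M4)·(M5..M6) → 10632+25080+48·38·22 = 75840; k=5: (M1..M5)·(M6..M6) → 12900+0+48·30·22 = 44580.
Best split is after M3, i.e. k = 3.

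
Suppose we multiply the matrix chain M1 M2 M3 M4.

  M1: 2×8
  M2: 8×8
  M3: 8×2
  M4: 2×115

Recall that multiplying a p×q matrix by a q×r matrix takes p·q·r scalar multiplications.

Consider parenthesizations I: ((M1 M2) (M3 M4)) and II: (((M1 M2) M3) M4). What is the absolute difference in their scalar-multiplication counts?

3188

Order I = ((M1 M2) (M3 M4)): (M1 M2): 2×8 by 8×8 → 2×8, cost 2·8·8 = 128; (M3 M4): 8×2 by 2×115 → 8×115, cost 8·2·115 = 1840; ((M1 M2) (M3 M4)): 2×8 by 8×115 → 2×115, cost 2·8·115 = 1840; cumulative 3808. Total 3808.
Order II = (((M1 M2) M3) M4): (M1 M2): 2×8 by 8×8 → 2×8, cost 2·8·8 = 128; ((M1 M2) M3): 2×8 by 8×2 → 2×2, cost 2·8·2 = 32; cumulative 160; (((M1 M2) M3) M4): 2×2 by 2×115 → 2×115, cost 2·2·115 = 460; cumulative 620. Total 620.
Difference: |3808 − 620| = 3188.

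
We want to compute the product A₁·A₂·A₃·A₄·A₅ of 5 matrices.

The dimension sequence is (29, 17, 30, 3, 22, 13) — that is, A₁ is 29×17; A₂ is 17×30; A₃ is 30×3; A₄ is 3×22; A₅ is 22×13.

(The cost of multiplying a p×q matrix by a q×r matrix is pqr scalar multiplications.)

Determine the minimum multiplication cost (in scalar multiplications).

4998

Adjacent pairs: A₁A₂ = 29·17·30 = 14790; A₂A₃ = 17·30·3 = 1530; A₃A₄ = 30·3·22 = 1980; A₄A₅ = 3·22·13 = 858.
Length 3: A₁..A₃: k=1: 0+1530+29·17·3=3009; k=2: 14790+0+29·30·3=17400 → min 3009 | A₂..A₄: k=2: 0+1980+17·30·22=13200; k=3: 1530+0+17·3·22=2652 → min 2652 | A₃..A₅: k=3: 0+858+30·3·13=2028; k=4: 1980+0+30·22·13=10560 → min 2028.
Length 4: A₁..A₄: k=1: 0+2652+29·17·22=13498; k=2: 14790+1980+29·30·22=35910; k=3: 3009+0+29·3·22=4923 → min 4923 | A₂..A₅: k=2: 0+2028+17·30·13=8658; k=3: 1530+858+17·3·13=3051; k=4: 2652+0+17·22·13=7514 → min 3051.
Length 5: A₁..A₅: k=1: 0+3051+29·17·13=9460; k=2: 14790+2028+29·30·13=28128; k=3: 3009+858+29·3·13=4998; k=4: 4923+0+29·22·13=13217 → min 4998.
Optimal order: ((A₁·(A₂·A₃))·(A₄·A₅)) with cost 4998.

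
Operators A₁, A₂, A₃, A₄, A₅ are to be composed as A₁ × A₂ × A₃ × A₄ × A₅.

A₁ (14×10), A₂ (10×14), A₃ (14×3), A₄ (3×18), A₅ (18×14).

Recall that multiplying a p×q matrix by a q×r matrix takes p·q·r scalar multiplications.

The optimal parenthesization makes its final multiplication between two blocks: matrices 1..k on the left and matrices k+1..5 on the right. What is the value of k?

3

Adjacent pairs: A₁A₂ = 14·10·14 = 1960; A₂A₃ = 10·14·3 = 420; A₃A₄ = 14·3·18 = 756; A₄A₅ = 3·18·14 = 756.
Length 3: A₁..A₃: k=1: 0+420+14·10·3=840; k=2: 1960+0+14·14·3=2548 → min 840 | A₂..A₄: k=2: 0+756+10·14·18=3276; k=3: 420+0+10·3·18=960 → min 960 | A₃..A₅: k=3: 0+756+14·3·14=1344; k=4: 756+0+14·18·14=4284 → min 1344.
Length 4: A₁..A₄: k=1: 0+960+14·10·18=3480; k=2: 1960+756+14·14·18=6244; k=3: 840+0+14·3·18=1596 → min 1596 | A₂..A₅: k=2: 0+1344+10·14·14=3304; k=3: 420+756+10·3·14=1596; k=4: 960+0+10·18·14=3480 → min 1596.
Top-level splits: k=1: (A₁..A₁)·(A₂..A₅) → 0+1596+14·10·14 = 3556; k=2: (A₁..A₂)·(A₃..A₅) → 1960+1344+14·14·14 = 6048; k=3: (A₁..A₃)·(A₄..A₅) → 840+756+14·3·14 = 2184; k=4: (A₁..A₄)·(A₅..A₅) → 1596+0+14·18·14 = 5124.
Best split is after A₃, i.e. k = 3.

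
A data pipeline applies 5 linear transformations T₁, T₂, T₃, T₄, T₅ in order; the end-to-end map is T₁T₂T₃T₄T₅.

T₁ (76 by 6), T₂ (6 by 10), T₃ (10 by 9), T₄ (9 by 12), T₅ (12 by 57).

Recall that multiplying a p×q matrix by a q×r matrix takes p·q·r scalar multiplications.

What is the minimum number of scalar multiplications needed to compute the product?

31284

Adjacent pairs: T₁T₂ = 76·6·10 = 4560; T₂T₃ = 6·10·9 = 540; T₃T₄ = 10·9·12 = 1080; T₄T₅ = 9·12·57 = 6156.
Length 3: T₁..T₃: k=1: 0+540+76·6·9=4644; k=2: 4560+0+76·10·9=11400 → min 4644 | T₂..T₄: k=2: 0+1080+6·10·12=1800; k=3: 540+0+6·9·12=1188 → min 1188 | T₃..T₅: k=3: 0+6156+10·9·57=11286; k=4: 1080+0+10·12·57=7920 → min 7920.
Length 4: T₁..T₄: k=1: 0+1188+76·6·12=6660; k=2: 4560+1080+76·10·12=14760; k=3: 4644+0+76·9·12=12852 → min 6660 | T₂..T₅: k=2: 0+7920+6·10·57=11340; k=3: 540+6156+6·9·57=9774; k=4: 1188+0+6·12·57=5292 → min 5292.
Length 5: T₁..T₅: k=1: 0+5292+76·6·57=31284; k=2: 4560+7920+76·10·57=55800; k=3: 4644+6156+76·9·57=49788; k=4: 6660+0+76·12·57=58644 → min 31284.
Optimal order: (T₁(((T₂T₃)T₄)T₅)) with cost 31284.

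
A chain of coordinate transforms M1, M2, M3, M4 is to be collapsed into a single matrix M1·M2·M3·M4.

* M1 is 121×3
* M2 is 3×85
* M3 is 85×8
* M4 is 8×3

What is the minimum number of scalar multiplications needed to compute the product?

Adjacent pairs: M1M2 = 121·3·85 = 30855; M2M3 = 3·85·8 = 2040; M3M4 = 85·8·3 = 2040.
Length 3: M1..M3: k=1: 0+2040+121·3·8=4944; k=2: 30855+0+121·85·8=113135 → min 4944 | M2..M4: k=2: 0+2040+3·85·3=2805; k=3: 2040+0+3·8·3=2112 → min 2112.
Length 4: M1..M4: k=1: 0+2112+121·3·3=3201; k=2: 30855+2040+121·85·3=63750; k=3: 4944+0+121·8·3=7848 → min 3201.
Optimal order: (M1·((M2·M3)·M4)) with cost 3201.

3201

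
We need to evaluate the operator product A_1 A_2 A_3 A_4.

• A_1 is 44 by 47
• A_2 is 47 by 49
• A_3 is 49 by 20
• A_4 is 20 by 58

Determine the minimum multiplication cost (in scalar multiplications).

138460

Adjacent pairs: A_1A_2 = 44·47·49 = 101332; A_2A_3 = 47·49·20 = 46060; A_3A_4 = 49·20·58 = 56840.
Length 3: A_1..A_3: k=1: 0+46060+44·47·20=87420; k=2: 101332+0+44·49·20=144452 → min 87420 | A_2..A_4: k=2: 0+56840+47·49·58=190414; k=3: 46060+0+47·20·58=100580 → min 100580.
Length 4: A_1..A_4: k=1: 0+100580+44·47·58=220524; k=2: 101332+56840+44·49·58=283220; k=3: 87420+0+44·20·58=138460 → min 138460.
Optimal order: ((A_1 (A_2 A_3)) A_4) with cost 138460.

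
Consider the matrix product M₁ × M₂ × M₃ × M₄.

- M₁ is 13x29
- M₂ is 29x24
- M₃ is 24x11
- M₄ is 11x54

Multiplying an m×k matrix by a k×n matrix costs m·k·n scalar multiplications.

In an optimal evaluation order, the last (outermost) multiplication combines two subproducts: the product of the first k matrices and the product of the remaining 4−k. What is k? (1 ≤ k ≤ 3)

3

Adjacent pairs: M₁M₂ = 13·29·24 = 9048; M₂M₃ = 29·24·11 = 7656; M₃M₄ = 24·11·54 = 14256.
Length 3: M₁..M₃: k=1: 0+7656+13·29·11=11803; k=2: 9048+0+13·24·11=12480 → min 11803 | M₂..M₄: k=2: 0+14256+29·24·54=51840; k=3: 7656+0+29·11·54=24882 → min 24882.
Top-level splits: k=1: (M₁..M₁)·(M₂..M₄) → 0+24882+13·29·54 = 45240; k=2: (M₁..M₂)·(M₃..M₄) → 9048+14256+13·24·54 = 40152; k=3: (M₁..M₃)·(M₄..M₄) → 11803+0+13·11·54 = 19525.
Best split is after M₃, i.e. k = 3.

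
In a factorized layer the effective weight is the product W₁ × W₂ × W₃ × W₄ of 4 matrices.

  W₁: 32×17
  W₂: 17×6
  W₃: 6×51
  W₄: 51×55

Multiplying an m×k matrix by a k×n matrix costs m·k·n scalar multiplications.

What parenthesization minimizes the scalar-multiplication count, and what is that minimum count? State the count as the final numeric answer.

Adjacent pairs: W₁W₂ = 32·17·6 = 3264; W₂W₃ = 17·6·51 = 5202; W₃W₄ = 6·51·55 = 16830.
Length 3: W₁..W₃: k=1: 0+5202+32·17·51=32946; k=2: 3264+0+32·6·51=13056 → min 13056 | W₂..W₄: k=2: 0+16830+17·6·55=22440; k=3: 5202+0+17·51·55=52887 → min 22440.
Length 4: W₁..W₄: k=1: 0+22440+32·17·55=52360; k=2: 3264+16830+32·6·55=30654; k=3: 13056+0+32·51·55=102816 → min 30654.
Optimal parenthesization: ((W₁ × W₂) × (W₃ × W₄)) with cost 30654.

30654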